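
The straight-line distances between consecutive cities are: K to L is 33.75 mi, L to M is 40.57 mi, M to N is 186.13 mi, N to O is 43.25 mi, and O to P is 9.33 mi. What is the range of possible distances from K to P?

The maximum is all hops collinear in one direction: 33.75 + 40.57 + 186.13 + 43.25 + 9.33 = 313.03.
The longest hop is 186.13; the others sum to 126.90. Folding the others back against it leaves at least 186.13 − 126.90 = 59.23.

59.23 ≤ KP ≤ 313.03 mi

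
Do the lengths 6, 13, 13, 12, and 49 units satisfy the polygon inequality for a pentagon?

For a pentagon, each side must be shorter than the sum of the others.
Here the longest side is 49, but the remaining 4 sides sum to only 44.

No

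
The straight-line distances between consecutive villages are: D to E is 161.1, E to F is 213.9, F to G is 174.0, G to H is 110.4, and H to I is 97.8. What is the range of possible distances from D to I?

The maximum is all hops collinear in one direction: 161.1 + 213.9 + 174.0 + 110.4 + 97.8 = 757.2.
The longest hop is 213.9; the others sum to 543.3. Since 213.9 ≤ 543.3, the path can fold back on itself completely, so the minimum distance is 0.

0 ≤ DI ≤ 757.2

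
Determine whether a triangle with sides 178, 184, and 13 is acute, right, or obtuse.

Compare the square of the longest side to the sum of squares of the other two: 13² + 178² = 31853 < 33856 = 184².

obtuse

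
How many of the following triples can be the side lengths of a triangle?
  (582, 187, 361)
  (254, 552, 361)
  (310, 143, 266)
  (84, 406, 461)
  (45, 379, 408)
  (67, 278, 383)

4

(187,361,582): 187+361 ≤ 582 → not valid
(254,361,552): 254+361 > 552 → valid
(143,266,310): 143+266 > 310 → valid
(84,406,461): 84+406 > 461 → valid
(45,379,408): 45+379 > 408 → valid
(67,278,383): 67+278 ≤ 383 → not valid
4 of the 6 triples form a triangle.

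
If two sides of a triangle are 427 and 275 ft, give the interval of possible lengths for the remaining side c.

152 < c < 702 (ft)

By the triangle inequality, c must be less than 427 + 275 = 702 and greater than |427 − 275| = 152.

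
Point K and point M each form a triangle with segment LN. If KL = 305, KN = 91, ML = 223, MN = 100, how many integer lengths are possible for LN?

108

From triangle KLN: 214 < LN < 396.
From triangle MLN: 123 < LN < 323.
Intersection: 214 < LN < 323, so integers 215 through 322: 108 values.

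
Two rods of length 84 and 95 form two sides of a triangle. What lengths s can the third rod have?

By the triangle inequality, s must be less than 84 + 95 = 179 and greater than |84 − 95| = 11.

11 < s < 179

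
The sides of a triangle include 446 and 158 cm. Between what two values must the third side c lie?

288 < c < 604

By the triangle inequality, c must be less than 446 + 158 = 604 and greater than |446 − 158| = 288.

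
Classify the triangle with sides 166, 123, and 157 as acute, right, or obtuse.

acute

Compare the square of the longest side to the sum of squares of the other two: 123² + 157² = 39778 > 27556 = 166².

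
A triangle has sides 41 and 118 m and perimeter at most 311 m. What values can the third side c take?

77 < c ≤ 152

Triangle inequality alone gives 77 < c < 159.
The perimeter condition gives c ≤ 311 − 41 − 118 = 152.
Intersecting the two: 77 < c ≤ 152.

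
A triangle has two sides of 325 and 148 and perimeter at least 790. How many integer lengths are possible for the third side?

156

Triangle inequality: 177 < x < 473. Perimeter ≥ 790 gives x ≥ 790 − 325 − 148 = 317.
So 317 ≤ x < 473; integers 317 through 472: 156 values.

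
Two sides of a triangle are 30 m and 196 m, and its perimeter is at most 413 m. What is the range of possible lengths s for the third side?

166 < s ≤ 187 m

Triangle inequality alone gives 166 < s < 226.
The perimeter condition gives s ≤ 413 − 30 − 196 = 187.
Intersecting the two: 166 < s ≤ 187.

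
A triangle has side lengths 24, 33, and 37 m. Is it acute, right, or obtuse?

acute

Compare the square of the longest side to the sum of squares of the other two: 24² + 33² = 1665 > 1369 = 37².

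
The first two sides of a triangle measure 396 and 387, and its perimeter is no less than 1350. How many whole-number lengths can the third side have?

Triangle inequality: 9 < x < 783. Perimeter ≥ 1350 gives x ≥ 1350 − 396 − 387 = 567.
So 567 ≤ x < 783; integers 567 through 782: 216 values.

216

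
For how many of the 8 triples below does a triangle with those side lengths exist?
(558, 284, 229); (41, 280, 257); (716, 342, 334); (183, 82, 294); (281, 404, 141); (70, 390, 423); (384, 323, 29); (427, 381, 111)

(229,284,558): 229+284 ≤ 558 → not valid
(41,257,280): 41+257 > 280 → valid
(334,342,716): 334+342 ≤ 716 → not valid
(82,183,294): 82+183 ≤ 294 → not valid
(141,281,404): 141+281 > 404 → valid
(70,390,423): 70+390 > 423 → valid
(29,323,384): 29+323 ≤ 384 → not valid
(111,381,427): 111+381 > 427 → valid
4 of the 8 triples form a triangle.

4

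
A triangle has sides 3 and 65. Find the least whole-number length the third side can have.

The third side must be strictly greater than |3 − 65| = 62.
The smallest integer above 62 is 63.

63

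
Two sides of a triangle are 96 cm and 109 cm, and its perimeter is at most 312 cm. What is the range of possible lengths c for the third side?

Triangle inequality alone gives 13 < c < 205.
The perimeter condition gives c ≤ 312 − 96 − 109 = 107.
Intersecting the two: 13 < c ≤ 107.

13 < c ≤ 107 cm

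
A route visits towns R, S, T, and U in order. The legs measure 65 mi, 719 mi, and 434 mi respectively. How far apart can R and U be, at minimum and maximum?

The maximum is all hops collinear in one direction: 65 + 719 + 434 = 1218.
The longest hop is 719; the others sum to 499. Folding the others back against it leaves at least 719 − 499 = 220.

220 ≤ RU ≤ 1218 mi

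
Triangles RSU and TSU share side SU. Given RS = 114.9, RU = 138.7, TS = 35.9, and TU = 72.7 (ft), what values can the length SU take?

From triangle RSU: |114.9 − 138.7| < SU < 114.9 + 138.7, i.e. 23.8 < SU < 253.6.
From triangle TSU: 36.8 < SU < 108.6.
Both must hold, so SU lies in the intersection.

36.8 < SU < 108.6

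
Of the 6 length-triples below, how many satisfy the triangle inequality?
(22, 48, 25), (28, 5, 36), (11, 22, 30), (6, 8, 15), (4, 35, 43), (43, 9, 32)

1

(22,25,48): 22+25 ≤ 48 → not valid
(5,28,36): 5+28 ≤ 36 → not valid
(11,22,30): 11+22 > 30 → valid
(6,8,15): 6+8 ≤ 15 → not valid
(4,35,43): 4+35 ≤ 43 → not valid
(9,32,43): 9+32 ≤ 43 → not valid
1 of the 6 triples forms a triangle.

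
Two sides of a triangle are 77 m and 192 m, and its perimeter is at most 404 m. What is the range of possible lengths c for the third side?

115 < c ≤ 135 m

Triangle inequality alone gives 115 < c < 269.
The perimeter condition gives c ≤ 404 − 77 − 192 = 135.
Intersecting the two: 115 < c ≤ 135.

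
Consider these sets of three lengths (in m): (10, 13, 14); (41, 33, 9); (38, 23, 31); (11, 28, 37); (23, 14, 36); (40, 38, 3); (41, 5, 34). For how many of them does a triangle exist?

6

(10,13,14): 10+13 > 14 → valid
(9,33,41): 9+33 > 41 → valid
(23,31,38): 23+31 > 38 → valid
(11,28,37): 11+28 > 37 → valid
(14,23,36): 14+23 > 36 → valid
(3,38,40): 3+38 > 40 → valid
(5,34,41): 5+34 ≤ 41 → not valid
6 of the 7 triples form a triangle.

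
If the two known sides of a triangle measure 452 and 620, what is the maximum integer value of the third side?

The third side must be strictly less than 452 + 620 = 1072.
The largest integer below 1072 is 1071.

1071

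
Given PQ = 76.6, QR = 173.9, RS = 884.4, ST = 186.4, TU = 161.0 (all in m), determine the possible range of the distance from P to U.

286.5 ≤ PU ≤ 1482.3 m

The maximum is all hops collinear in one direction: 76.6 + 173.9 + 884.4 + 186.4 + 161.0 = 1482.3.
The longest hop is 884.4; the others sum to 597.9. Folding the others back against it leaves at least 884.4 − 597.9 = 286.5.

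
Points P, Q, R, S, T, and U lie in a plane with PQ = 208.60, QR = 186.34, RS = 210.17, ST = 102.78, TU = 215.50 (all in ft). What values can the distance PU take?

0 ≤ PU ≤ 923.39 ft

The maximum is all hops collinear in one direction: 208.60 + 186.34 + 210.17 + 102.78 + 215.50 = 923.39.
The longest hop is 215.50; the others sum to 707.89. Since 215.50 ≤ 707.89, the path can fold back on itself completely, so the minimum distance is 0.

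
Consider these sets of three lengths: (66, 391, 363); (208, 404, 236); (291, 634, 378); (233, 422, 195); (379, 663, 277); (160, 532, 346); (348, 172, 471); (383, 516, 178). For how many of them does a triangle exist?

6

(66,363,391): 66+363 > 391 → valid
(208,236,404): 208+236 > 404 → valid
(291,378,634): 291+378 > 634 → valid
(195,233,422): 195+233 > 422 → valid
(277,379,663): 277+379 ≤ 663 → not valid
(160,346,532): 160+346 ≤ 532 → not valid
(172,348,471): 172+348 > 471 → valid
(178,383,516): 178+383 > 516 → valid
6 of the 8 triples form a triangle.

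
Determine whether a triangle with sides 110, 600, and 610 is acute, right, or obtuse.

right

Compare the square of the longest side to the sum of squares of the other two: 110² + 600² = 372100 = 610².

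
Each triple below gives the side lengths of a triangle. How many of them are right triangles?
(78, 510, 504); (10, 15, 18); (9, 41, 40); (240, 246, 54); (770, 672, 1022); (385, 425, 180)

5

(78,510,504): 78²+504² = 260100 = 510² → right
(10,15,18): 10²+15² = 325 > 324 = 18² → acute
(9,41,40): 9²+40² = 1681 = 41² → right
(240,246,54): 54²+240² = 60516 = 246² → right
(770,672,1022): 672²+770² = 1044484 = 1022² → right
(385,425,180): 180²+385² = 180625 = 425² → right
5 of the 6 are right.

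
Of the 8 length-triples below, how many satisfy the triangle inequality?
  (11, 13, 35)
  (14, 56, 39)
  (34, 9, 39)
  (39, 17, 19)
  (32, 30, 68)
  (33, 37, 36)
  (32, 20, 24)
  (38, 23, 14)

(11,13,35): 11+13 ≤ 35 → not valid
(14,39,56): 14+39 ≤ 56 → not valid
(9,34,39): 9+34 > 39 → valid
(17,19,39): 17+19 ≤ 39 → not valid
(30,32,68): 30+32 ≤ 68 → not valid
(33,36,37): 33+36 > 37 → valid
(20,24,32): 20+24 > 32 → valid
(14,23,38): 14+23 ≤ 38 → not valid
3 of the 8 triples form a triangle.

3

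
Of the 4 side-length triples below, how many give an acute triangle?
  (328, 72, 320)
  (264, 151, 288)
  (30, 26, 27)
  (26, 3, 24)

(328,72,320): 72²+320² = 107584 = 328² → right
(264,151,288): 151²+264² = 92497 > 82944 = 288² → acute
(30,26,27): 26²+27² = 1405 > 900 = 30² → acute
(26,3,24): 3²+24² = 585 < 676 = 26² → obtuse
2 of the 4 are acute.

2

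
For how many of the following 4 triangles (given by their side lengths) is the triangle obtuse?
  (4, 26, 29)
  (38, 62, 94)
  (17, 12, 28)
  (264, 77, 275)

(4,26,29): 4²+26² = 692 < 841 = 29² → obtuse
(38,62,94): 38²+62² = 5288 < 8836 = 94² → obtuse
(17,12,28): 12²+17² = 433 < 784 = 28² → obtuse
(264,77,275): 77²+264² = 75625 = 275² → right
3 of the 4 are obtuse.

3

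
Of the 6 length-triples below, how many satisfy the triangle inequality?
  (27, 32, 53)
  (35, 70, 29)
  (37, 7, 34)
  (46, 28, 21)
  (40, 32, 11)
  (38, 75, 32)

(27,32,53): 27+32 > 53 → valid
(29,35,70): 29+35 ≤ 70 → not valid
(7,34,37): 7+34 > 37 → valid
(21,28,46): 21+28 > 46 → valid
(11,32,40): 11+32 > 40 → valid
(32,38,75): 32+38 ≤ 75 → not valid
4 of the 6 triples form a triangle.

4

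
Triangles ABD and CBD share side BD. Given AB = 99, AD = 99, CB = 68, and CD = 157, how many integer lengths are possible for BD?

From triangle ABD: 0 < BD < 198.
From triangle CBD: 89 < BD < 225.
Intersection: 89 < BD < 198, so integers 90 through 197: 108 values.

108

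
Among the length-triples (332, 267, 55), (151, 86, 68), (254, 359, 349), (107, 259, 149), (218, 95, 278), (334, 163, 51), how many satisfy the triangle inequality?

(55,267,332): 55+267 ≤ 332 → not valid
(68,86,151): 68+86 > 151 → valid
(254,349,359): 254+349 > 359 → valid
(107,149,259): 107+149 ≤ 259 → not valid
(95,218,278): 95+218 > 278 → valid
(51,163,334): 51+163 ≤ 334 → not valid
3 of the 6 triples form a triangle.

3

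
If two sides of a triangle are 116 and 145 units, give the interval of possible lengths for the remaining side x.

29 < x < 261

By the triangle inequality, x must be less than 116 + 145 = 261 and greater than |116 − 145| = 29.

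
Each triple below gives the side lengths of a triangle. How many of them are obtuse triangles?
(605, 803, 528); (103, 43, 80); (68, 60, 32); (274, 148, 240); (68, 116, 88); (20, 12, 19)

2

(605,803,528): 528²+605² = 644809 = 803² → right
(103,43,80): 43²+80² = 8249 < 10609 = 103² → obtuse
(68,60,32): 32²+60² = 4624 = 68² → right
(274,148,240): 148²+240² = 79504 > 75076 = 274² → acute
(68,116,88): 68²+88² = 12368 < 13456 = 116² → obtuse
(20,12,19): 12²+19² = 505 > 400 = 20² → acute
2 of the 6 are obtuse.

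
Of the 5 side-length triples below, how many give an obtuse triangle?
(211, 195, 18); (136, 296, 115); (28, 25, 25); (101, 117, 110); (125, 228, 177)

2

(211,195,18): 18²+195² = 38349 < 44521 = 211² → obtuse
(136,296,115): 115+136 ≤ 296, not a triangle
(28,25,25): 25²+25² = 1250 > 784 = 28² → acute
(101,117,110): 101²+110² = 22301 > 13689 = 117² → acute
(125,228,177): 125²+177² = 46954 < 51984 = 228² → obtuse
2 of the 5 are obtuse.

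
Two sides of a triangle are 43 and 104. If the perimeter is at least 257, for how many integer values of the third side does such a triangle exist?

Triangle inequality: 61 < x < 147. Perimeter ≥ 257 gives x ≥ 257 − 43 − 104 = 110.
So 110 ≤ x < 147; integers 110 through 146: 37 values.

37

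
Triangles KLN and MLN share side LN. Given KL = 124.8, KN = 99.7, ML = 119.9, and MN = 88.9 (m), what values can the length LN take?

From triangle KLN: |124.8 − 99.7| < LN < 124.8 + 99.7, i.e. 25.1 < LN < 224.5.
From triangle MLN: 31.0 < LN < 208.8.
Both must hold, so LN lies in the intersection.

31.0 < LN < 208.8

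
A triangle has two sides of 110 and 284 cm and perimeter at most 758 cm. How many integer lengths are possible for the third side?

Triangle inequality: 174 < x < 394. Perimeter ≤ 758 gives x ≤ 758 − 110 − 284 = 364.
So 174 < x ≤ 364; integers 175 through 364: 190 values.

190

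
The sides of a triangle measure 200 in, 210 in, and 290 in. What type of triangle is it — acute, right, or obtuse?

Compare the square of the longest side to the sum of squares of the other two: 200² + 210² = 84100 = 290².

right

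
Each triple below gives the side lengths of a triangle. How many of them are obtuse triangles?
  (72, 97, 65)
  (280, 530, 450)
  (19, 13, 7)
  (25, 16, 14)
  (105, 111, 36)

(72,97,65): 65²+72² = 9409 = 97² → right
(280,530,450): 280²+450² = 280900 = 530² → right
(19,13,7): 7²+13² = 218 < 361 = 19² → obtuse
(25,16,14): 14²+16² = 452 < 625 = 25² → obtuse
(105,111,36): 36²+105² = 12321 = 111² → right
2 of the 5 are obtuse.

2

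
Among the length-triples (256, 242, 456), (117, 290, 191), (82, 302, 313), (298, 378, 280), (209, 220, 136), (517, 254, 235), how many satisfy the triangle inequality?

5

(242,256,456): 242+256 > 456 → valid
(117,191,290): 117+191 > 290 → valid
(82,302,313): 82+302 > 313 → valid
(280,298,378): 280+298 > 378 → valid
(136,209,220): 136+209 > 220 → valid
(235,254,517): 235+254 ≤ 517 → not valid
5 of the 6 triples form a triangle.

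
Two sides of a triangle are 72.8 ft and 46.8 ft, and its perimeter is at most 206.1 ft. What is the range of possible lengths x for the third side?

Triangle inequality alone gives 26.0 < x < 119.6.
The perimeter condition gives x ≤ 206.1 − 72.8 − 46.8 = 86.5.
Intersecting the two: 26.0 < x ≤ 86.5.

26.0 < x ≤ 86.5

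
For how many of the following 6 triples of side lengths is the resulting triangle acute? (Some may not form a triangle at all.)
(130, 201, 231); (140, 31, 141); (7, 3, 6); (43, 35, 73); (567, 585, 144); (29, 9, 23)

2

(130,201,231): 130²+201² = 57301 > 53361 = 231² → acute
(140,31,141): 31²+140² = 20561 > 19881 = 141² → acute
(7,3,6): 3²+6² = 45 < 49 = 7² → obtuse
(43,35,73): 35²+43² = 3074 < 5329 = 73² → obtuse
(567,585,144): 144²+567² = 342225 = 585² → right
(29,9,23): 9²+23² = 610 < 841 = 29² → obtuse
2 of the 6 are acute.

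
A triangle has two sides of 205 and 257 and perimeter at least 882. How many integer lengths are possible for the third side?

Triangle inequality: 52 < x < 462. Perimeter ≥ 882 gives x ≥ 882 − 205 − 257 = 420.
So 420 ≤ x < 462; integers 420 through 461: 42 values.

42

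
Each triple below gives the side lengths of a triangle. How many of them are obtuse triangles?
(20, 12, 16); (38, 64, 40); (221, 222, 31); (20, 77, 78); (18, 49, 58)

2

(20,12,16): 12²+16² = 400 = 20² → right
(38,64,40): 38²+40² = 3044 < 4096 = 64² → obtuse
(221,222,31): 31²+221² = 49802 > 49284 = 222² → acute
(20,77,78): 20²+77² = 6329 > 6084 = 78² → acute
(18,49,58): 18²+49² = 2725 < 3364 = 58² → obtuse
2 of the 5 are obtuse.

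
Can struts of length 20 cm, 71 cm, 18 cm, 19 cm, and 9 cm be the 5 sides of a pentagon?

No

For a pentagon, each side must be shorter than the sum of the others.
Here the longest side is 71, but the remaining 4 sides sum to only 66.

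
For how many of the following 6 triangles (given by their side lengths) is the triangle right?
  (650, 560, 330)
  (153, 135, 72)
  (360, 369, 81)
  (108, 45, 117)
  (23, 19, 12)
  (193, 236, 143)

4

(650,560,330): 330²+560² = 422500 = 650² → right
(153,135,72): 72²+135² = 23409 = 153² → right
(360,369,81): 81²+360² = 136161 = 369² → right
(108,45,117): 45²+108² = 13689 = 117² → right
(23,19,12): 12²+19² = 505 < 529 = 23² → obtuse
(193,236,143): 143²+193² = 57698 > 55696 = 236² → acute
4 of the 6 are right.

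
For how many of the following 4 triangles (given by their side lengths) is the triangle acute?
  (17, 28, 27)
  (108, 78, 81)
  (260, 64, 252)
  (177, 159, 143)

3

(17,28,27): 17²+27² = 1018 > 784 = 28² → acute
(108,78,81): 78²+81² = 12645 > 11664 = 108² → acute
(260,64,252): 64²+252² = 67600 = 260² → right
(177,159,143): 143²+159² = 45730 > 31329 = 177² → acute
3 of the 4 are acute.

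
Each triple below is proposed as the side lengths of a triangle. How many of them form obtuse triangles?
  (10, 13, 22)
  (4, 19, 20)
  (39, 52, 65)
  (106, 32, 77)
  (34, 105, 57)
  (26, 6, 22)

4

(10,13,22): 10²+13² = 269 < 484 = 22² → obtuse
(4,19,20): 4²+19² = 377 < 400 = 20² → obtuse
(39,52,65): 39²+52² = 4225 = 65² → right
(106,32,77): 32²+77² = 6953 < 11236 = 106² → obtuse
(34,105,57): 34+57 ≤ 105, not a triangle
(26,6,22): 6²+22² = 520 < 676 = 26² → obtuse
4 of the 6 are obtuse.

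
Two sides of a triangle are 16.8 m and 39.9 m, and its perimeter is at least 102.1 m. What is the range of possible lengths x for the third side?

45.4 ≤ x < 56.7 m

Triangle inequality alone gives 23.1 < x < 56.7.
The perimeter condition gives x ≥ 102.1 − 16.8 − 39.9 = 45.4.
Intersecting the two: 45.4 ≤ x < 56.7.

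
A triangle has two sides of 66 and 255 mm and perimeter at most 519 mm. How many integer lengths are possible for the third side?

9

Triangle inequality: 189 < x < 321. Perimeter ≤ 519 gives x ≤ 519 − 66 − 255 = 198.
So 189 < x ≤ 198; integers 190 through 198: 9 values.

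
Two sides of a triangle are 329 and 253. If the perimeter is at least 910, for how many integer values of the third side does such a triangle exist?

254

Triangle inequality: 76 < x < 582. Perimeter ≥ 910 gives x ≥ 910 − 329 − 253 = 328.
So 328 ≤ x < 582; integers 328 through 581: 254 values.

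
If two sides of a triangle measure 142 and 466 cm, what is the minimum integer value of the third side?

The third side must be strictly greater than |142 − 466| = 324.
The smallest integer above 324 is 325.

325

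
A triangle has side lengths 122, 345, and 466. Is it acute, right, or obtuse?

obtuse

Compare the square of the longest side to the sum of squares of the other two: 122² + 345² = 133909 < 217156 = 466².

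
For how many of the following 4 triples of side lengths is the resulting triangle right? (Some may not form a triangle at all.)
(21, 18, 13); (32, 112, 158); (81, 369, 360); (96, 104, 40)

2

(21,18,13): 13²+18² = 493 > 441 = 21² → acute
(32,112,158): 32+112 ≤ 158, not a triangle
(81,369,360): 81²+360² = 136161 = 369² → right
(96,104,40): 40²+96² = 10816 = 104² → right
2 of the 4 are right.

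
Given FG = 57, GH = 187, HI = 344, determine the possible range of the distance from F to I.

The maximum is all hops collinear in one direction: 57 + 187 + 344 = 588.
The longest hop is 344; the others sum to 244. Folding the others back against it leaves at least 344 − 244 = 100.

100 ≤ FI ≤ 588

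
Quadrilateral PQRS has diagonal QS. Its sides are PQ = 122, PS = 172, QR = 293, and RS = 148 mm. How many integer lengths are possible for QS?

From triangle PQS: 50 < QS < 294.
From triangle RQS: 145 < QS < 441.
Intersection: 145 < QS < 294, so integers 146 through 293: 148 values.

148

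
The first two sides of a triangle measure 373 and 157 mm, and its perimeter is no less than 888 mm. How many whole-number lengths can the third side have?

Triangle inequality: 216 < x < 530. Perimeter ≥ 888 gives x ≥ 888 − 373 − 157 = 358.
So 358 ≤ x < 530; integers 358 through 529: 172 values.

172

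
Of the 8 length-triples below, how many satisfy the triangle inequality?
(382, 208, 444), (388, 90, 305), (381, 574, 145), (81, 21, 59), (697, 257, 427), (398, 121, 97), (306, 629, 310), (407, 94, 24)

(208,382,444): 208+382 > 444 → valid
(90,305,388): 90+305 > 388 → valid
(145,381,574): 145+381 ≤ 574 → not valid
(21,59,81): 21+59 ≤ 81 → not valid
(257,427,697): 257+427 ≤ 697 → not valid
(97,121,398): 97+121 ≤ 398 → not valid
(306,310,629): 306+310 ≤ 629 → not valid
(24,94,407): 24+94 ≤ 407 → not valid
2 of the 8 triples form a triangle.

2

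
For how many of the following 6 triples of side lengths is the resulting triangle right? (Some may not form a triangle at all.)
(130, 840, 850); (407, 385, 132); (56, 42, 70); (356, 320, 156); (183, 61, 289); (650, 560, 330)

5

(130,840,850): 130²+840² = 722500 = 850² → right
(407,385,132): 132²+385² = 165649 = 407² → right
(56,42,70): 42²+56² = 4900 = 70² → right
(356,320,156): 156²+320² = 126736 = 356² → right
(183,61,289): 61+183 ≤ 289, not a triangle
(650,560,330): 330²+560² = 422500 = 650² → right
5 of the 6 are right.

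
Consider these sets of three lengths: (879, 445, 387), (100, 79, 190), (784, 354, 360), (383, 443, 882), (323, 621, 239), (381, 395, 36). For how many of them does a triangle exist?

(387,445,879): 387+445 ≤ 879 → not valid
(79,100,190): 79+100 ≤ 190 → not valid
(354,360,784): 354+360 ≤ 784 → not valid
(383,443,882): 383+443 ≤ 882 → not valid
(239,323,621): 239+323 ≤ 621 → not valid
(36,381,395): 36+381 > 395 → valid
1 of the 6 triples forms a triangle.

1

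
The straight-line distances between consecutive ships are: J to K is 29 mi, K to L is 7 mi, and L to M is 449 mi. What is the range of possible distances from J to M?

The maximum is all hops collinear in one direction: 29 + 7 + 449 = 485.
The longest hop is 449; the others sum to 36. Folding the others back against it leaves at least 449 − 36 = 413.

413 ≤ JM ≤ 485 mi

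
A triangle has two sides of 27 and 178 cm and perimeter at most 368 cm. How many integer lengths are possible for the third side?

12

Triangle inequality: 151 < x < 205. Perimeter ≤ 368 gives x ≤ 368 − 27 − 178 = 163.
So 151 < x ≤ 163; integers 152 through 163: 12 values.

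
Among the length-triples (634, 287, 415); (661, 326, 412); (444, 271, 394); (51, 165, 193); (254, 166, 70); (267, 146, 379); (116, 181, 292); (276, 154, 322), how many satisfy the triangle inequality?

(287,415,634): 287+415 > 634 → valid
(326,412,661): 326+412 > 661 → valid
(271,394,444): 271+394 > 444 → valid
(51,165,193): 51+165 > 193 → valid
(70,166,254): 70+166 ≤ 254 → not valid
(146,267,379): 146+267 > 379 → valid
(116,181,292): 116+181 > 292 → valid
(154,276,322): 154+276 > 322 → valid
7 of the 8 triples form a triangle.

7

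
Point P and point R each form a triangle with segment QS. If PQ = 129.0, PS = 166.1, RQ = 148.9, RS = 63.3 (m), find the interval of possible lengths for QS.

85.6 < QS < 212.2

From triangle PQS: |129.0 − 166.1| < QS < 129.0 + 166.1, i.e. 37.1 < QS < 295.1.
From triangle RQS: 85.6 < QS < 212.2.
Both must hold, so QS lies in the intersection.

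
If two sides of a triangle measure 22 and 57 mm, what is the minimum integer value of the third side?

The third side must be strictly greater than |22 − 57| = 35.
The smallest integer above 35 is 36.

36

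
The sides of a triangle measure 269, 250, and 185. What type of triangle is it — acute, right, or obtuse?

acute

Compare the square of the longest side to the sum of squares of the other two: 185² + 250² = 96725 > 72361 = 269².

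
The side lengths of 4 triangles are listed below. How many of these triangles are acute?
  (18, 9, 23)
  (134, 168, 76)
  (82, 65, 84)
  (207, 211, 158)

2

(18,9,23): 9²+18² = 405 < 529 = 23² → obtuse
(134,168,76): 76²+134² = 23732 < 28224 = 168² → obtuse
(82,65,84): 65²+82² = 10949 > 7056 = 84² → acute
(207,211,158): 158²+207² = 67813 > 44521 = 211² → acute
2 of the 4 are acute.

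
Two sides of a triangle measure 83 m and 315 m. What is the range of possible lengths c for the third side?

232 < c < 398

By the triangle inequality, c must be less than 83 + 315 = 398 and greater than |83 − 315| = 232.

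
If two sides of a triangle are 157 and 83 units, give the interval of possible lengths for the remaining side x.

By the triangle inequality, x must be less than 157 + 83 = 240 and greater than |157 − 83| = 74.

74 < x < 240 (units)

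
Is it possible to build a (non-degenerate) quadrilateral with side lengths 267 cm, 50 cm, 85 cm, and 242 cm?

Yes

A quadrilateral exists iff every side is shorter than the sum of the others — equivalently, the longest side is less than the sum of the rest.
Longest side 267 < 377 (sum of the remaining 3), so yes.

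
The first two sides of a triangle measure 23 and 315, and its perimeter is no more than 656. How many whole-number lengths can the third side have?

26

Triangle inequality: 292 < x < 338. Perimeter ≤ 656 gives x ≤ 656 − 23 − 315 = 318.
So 292 < x ≤ 318; integers 293 through 318: 26 values.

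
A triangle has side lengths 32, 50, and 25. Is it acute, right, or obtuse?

obtuse

Compare the square of the longest side to the sum of squares of the other two: 25² + 32² = 1649 < 2500 = 50².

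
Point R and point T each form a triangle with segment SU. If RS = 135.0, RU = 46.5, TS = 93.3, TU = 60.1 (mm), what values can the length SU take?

88.5 < SU < 153.4

From triangle RSU: |135.0 − 46.5| < SU < 135.0 + 46.5, i.e. 88.5 < SU < 181.5.
From triangle TSU: 33.2 < SU < 153.4.
Both must hold, so SU lies in the intersection.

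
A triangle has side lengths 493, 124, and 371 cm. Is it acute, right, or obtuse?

obtuse

Compare the square of the longest side to the sum of squares of the other two: 124² + 371² = 153017 < 243049 = 493².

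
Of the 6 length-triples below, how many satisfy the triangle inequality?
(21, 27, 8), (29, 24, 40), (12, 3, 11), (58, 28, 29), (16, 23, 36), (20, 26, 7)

5

(8,21,27): 8+21 > 27 → valid
(24,29,40): 24+29 > 40 → valid
(3,11,12): 3+11 > 12 → valid
(28,29,58): 28+29 ≤ 58 → not valid
(16,23,36): 16+23 > 36 → valid
(7,20,26): 7+20 > 26 → valid
5 of the 6 triples form a triangle.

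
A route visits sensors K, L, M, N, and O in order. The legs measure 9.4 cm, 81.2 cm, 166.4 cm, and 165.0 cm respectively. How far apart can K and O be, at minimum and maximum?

0 ≤ KO ≤ 422.0 cm

The maximum is all hops collinear in one direction: 9.4 + 81.2 + 166.4 + 165.0 = 422.0.
The longest hop is 166.4; the others sum to 255.6. Since 166.4 ≤ 255.6, the path can fold back on itself completely, so the minimum distance is 0.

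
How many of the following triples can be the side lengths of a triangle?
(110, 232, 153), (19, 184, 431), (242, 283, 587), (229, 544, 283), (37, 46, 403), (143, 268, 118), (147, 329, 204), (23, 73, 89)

3

(110,153,232): 110+153 > 232 → valid
(19,184,431): 19+184 ≤ 431 → not valid
(242,283,587): 242+283 ≤ 587 → not valid
(229,283,544): 229+283 ≤ 544 → not valid
(37,46,403): 37+46 ≤ 403 → not valid
(118,143,268): 118+143 ≤ 268 → not valid
(147,204,329): 147+204 > 329 → valid
(23,73,89): 23+73 > 89 → valid
3 of the 8 triples form a triangle.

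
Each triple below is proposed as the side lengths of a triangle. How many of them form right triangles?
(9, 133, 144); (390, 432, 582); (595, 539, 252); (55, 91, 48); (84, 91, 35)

(9,133,144): 9+133 ≤ 144, not a triangle
(390,432,582): 390²+432² = 338724 = 582² → right
(595,539,252): 252²+539² = 354025 = 595² → right
(55,91,48): 48²+55² = 5329 < 8281 = 91² → obtuse
(84,91,35): 35²+84² = 8281 = 91² → right
3 of the 5 are right.

3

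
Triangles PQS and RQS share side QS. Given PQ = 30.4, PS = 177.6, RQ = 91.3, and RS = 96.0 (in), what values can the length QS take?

147.2 < QS < 187.3

From triangle PQS: |30.4 − 177.6| < QS < 30.4 + 177.6, i.e. 147.2 < QS < 208.0.
From triangle RQS: 4.7 < QS < 187.3.
Both must hold, so QS lies in the intersection.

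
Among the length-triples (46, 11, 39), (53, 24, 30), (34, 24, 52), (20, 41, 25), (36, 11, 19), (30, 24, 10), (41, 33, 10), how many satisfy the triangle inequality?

(11,39,46): 11+39 > 46 → valid
(24,30,53): 24+30 > 53 → valid
(24,34,52): 24+34 > 52 → valid
(20,25,41): 20+25 > 41 → valid
(11,19,36): 11+19 ≤ 36 → not valid
(10,24,30): 10+24 > 30 → valid
(10,33,41): 10+33 > 41 → valid
6 of the 7 triples form a triangle.

6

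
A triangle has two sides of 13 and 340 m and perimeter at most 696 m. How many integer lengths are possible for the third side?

16

Triangle inequality: 327 < x < 353. Perimeter ≤ 696 gives x ≤ 696 − 13 − 340 = 343.
So 327 < x ≤ 343; integers 328 through 343: 16 values.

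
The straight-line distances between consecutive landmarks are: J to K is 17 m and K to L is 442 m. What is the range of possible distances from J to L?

425 ≤ JL ≤ 459 m

By the triangle inequality, |17 − 442| ≤ JL ≤ 17 + 442.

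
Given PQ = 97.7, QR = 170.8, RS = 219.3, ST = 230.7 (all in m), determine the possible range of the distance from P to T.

The maximum is all hops collinear in one direction: 97.7 + 170.8 + 219.3 + 230.7 = 718.5.
The longest hop is 230.7; the others sum to 487.8. Since 230.7 ≤ 487.8, the path can fold back on itself completely, so the minimum distance is 0.

0 ≤ PT ≤ 718.5 m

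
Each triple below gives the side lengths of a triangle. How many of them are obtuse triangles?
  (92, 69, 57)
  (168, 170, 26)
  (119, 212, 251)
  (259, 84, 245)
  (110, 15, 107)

3

(92,69,57): 57²+69² = 8010 < 8464 = 92² → obtuse
(168,170,26): 26²+168² = 28900 = 170² → right
(119,212,251): 119²+212² = 59105 < 63001 = 251² → obtuse
(259,84,245): 84²+245² = 67081 = 259² → right
(110,15,107): 15²+107² = 11674 < 12100 = 110² → obtuse
3 of the 5 are obtuse.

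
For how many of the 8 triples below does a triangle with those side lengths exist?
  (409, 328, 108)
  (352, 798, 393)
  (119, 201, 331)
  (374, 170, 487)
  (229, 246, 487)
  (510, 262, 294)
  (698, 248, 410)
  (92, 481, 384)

3

(108,328,409): 108+328 > 409 → valid
(352,393,798): 352+393 ≤ 798 → not valid
(119,201,331): 119+201 ≤ 331 → not valid
(170,374,487): 170+374 > 487 → valid
(229,246,487): 229+246 ≤ 487 → not valid
(262,294,510): 262+294 > 510 → valid
(248,410,698): 248+410 ≤ 698 → not valid
(92,384,481): 92+384 ≤ 481 → not valid
3 of the 8 triples form a triangle.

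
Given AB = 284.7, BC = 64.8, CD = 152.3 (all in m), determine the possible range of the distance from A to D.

67.6 ≤ AD ≤ 501.8 m

The maximum is all hops collinear in one direction: 284.7 + 64.8 + 152.3 = 501.8.
The longest hop is 284.7; the others sum to 217.1. Folding the others back against it leaves at least 284.7 − 217.1 = 67.6.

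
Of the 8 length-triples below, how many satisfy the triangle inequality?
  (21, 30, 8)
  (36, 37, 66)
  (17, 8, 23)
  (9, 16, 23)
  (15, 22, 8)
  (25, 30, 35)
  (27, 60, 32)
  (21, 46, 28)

(8,21,30): 8+21 ≤ 30 → not valid
(36,37,66): 36+37 > 66 → valid
(8,17,23): 8+17 > 23 → valid
(9,16,23): 9+16 > 23 → valid
(8,15,22): 8+15 > 22 → valid
(25,30,35): 25+30 > 35 → valid
(27,32,60): 27+32 ≤ 60 → not valid
(21,28,46): 21+28 > 46 → valid
6 of the 8 triples form a triangle.

6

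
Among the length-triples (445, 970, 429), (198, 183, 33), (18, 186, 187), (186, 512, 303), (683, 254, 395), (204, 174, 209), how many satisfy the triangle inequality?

(429,445,970): 429+445 ≤ 970 → not valid
(33,183,198): 33+183 > 198 → valid
(18,186,187): 18+186 > 187 → valid
(186,303,512): 186+303 ≤ 512 → not valid
(254,395,683): 254+395 ≤ 683 → not valid
(174,204,209): 174+204 > 209 → valid
3 of the 6 triples form a triangle.

3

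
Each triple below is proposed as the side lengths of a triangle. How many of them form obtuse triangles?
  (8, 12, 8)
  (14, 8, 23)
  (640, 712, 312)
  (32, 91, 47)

(8,12,8): 8²+8² = 128 < 144 = 12² → obtuse
(14,8,23): 8+14 ≤ 23, not a triangle
(640,712,312): 312²+640² = 506944 = 712² → right
(32,91,47): 32+47 ≤ 91, not a triangle
1 of the 4 is obtuse.

1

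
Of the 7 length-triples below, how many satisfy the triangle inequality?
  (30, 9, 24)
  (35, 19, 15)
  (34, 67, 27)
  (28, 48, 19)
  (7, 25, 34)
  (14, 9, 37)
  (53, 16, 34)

1

(9,24,30): 9+24 > 30 → valid
(15,19,35): 15+19 ≤ 35 → not valid
(27,34,67): 27+34 ≤ 67 → not valid
(19,28,48): 19+28 ≤ 48 → not valid
(7,25,34): 7+25 ≤ 34 → not valid
(9,14,37): 9+14 ≤ 37 → not valid
(16,34,53): 16+34 ≤ 53 → not valid
1 of the 7 triples forms a triangle.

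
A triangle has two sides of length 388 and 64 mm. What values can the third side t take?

324 < t < 452 (mm)

By the triangle inequality, t must be less than 388 + 64 = 452 and greater than |388 − 64| = 324.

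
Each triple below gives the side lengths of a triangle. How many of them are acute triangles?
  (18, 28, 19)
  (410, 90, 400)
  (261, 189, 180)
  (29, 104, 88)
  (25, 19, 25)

(18,28,19): 18²+19² = 685 < 784 = 28² → obtuse
(410,90,400): 90²+400² = 168100 = 410² → right
(261,189,180): 180²+189² = 68121 = 261² → right
(29,104,88): 29²+88² = 8585 < 10816 = 104² → obtuse
(25,19,25): 19²+25² = 986 > 625 = 25² → acute
1 of the 5 is acute.

1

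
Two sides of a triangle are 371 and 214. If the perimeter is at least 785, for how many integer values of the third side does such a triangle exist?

385

Triangle inequality: 157 < x < 585. Perimeter ≥ 785 gives x ≥ 785 − 371 − 214 = 200.
So 200 ≤ x < 585; integers 200 through 584: 385 values.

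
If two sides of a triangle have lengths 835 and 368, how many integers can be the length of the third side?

The third side lies in the open interval (467, 1203).
Integers from 468 to 1202 inclusive: 1202 − 468 + 1 = 735.

735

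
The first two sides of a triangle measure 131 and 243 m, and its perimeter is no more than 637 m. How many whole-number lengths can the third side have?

Triangle inequality: 112 < x < 374. Perimeter ≤ 637 gives x ≤ 637 − 131 − 243 = 263.
So 112 < x ≤ 263; integers 113 through 263: 151 values.

151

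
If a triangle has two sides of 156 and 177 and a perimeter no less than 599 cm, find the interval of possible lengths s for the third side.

Triangle inequality alone gives 21 < s < 333.
The perimeter condition gives s ≥ 599 − 156 − 177 = 266.
Intersecting the two: 266 ≤ s < 333.

266 ≤ s < 333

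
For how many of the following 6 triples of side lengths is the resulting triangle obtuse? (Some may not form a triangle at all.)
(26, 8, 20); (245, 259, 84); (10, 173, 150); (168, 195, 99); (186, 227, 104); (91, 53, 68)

3

(26,8,20): 8²+20² = 464 < 676 = 26² → obtuse
(245,259,84): 84²+245² = 67081 = 259² → right
(10,173,150): 10+150 ≤ 173, not a triangle
(168,195,99): 99²+168² = 38025 = 195² → right
(186,227,104): 104²+186² = 45412 < 51529 = 227² → obtuse
(91,53,68): 53²+68² = 7433 < 8281 = 91² → obtuse
3 of the 6 are obtuse.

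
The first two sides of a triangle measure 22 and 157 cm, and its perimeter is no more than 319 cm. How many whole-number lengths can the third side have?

Triangle inequality: 135 < x < 179. Perimeter ≤ 319 gives x ≤ 319 − 22 − 157 = 140.
So 135 < x ≤ 140; integers 136 through 140: 5 values.

5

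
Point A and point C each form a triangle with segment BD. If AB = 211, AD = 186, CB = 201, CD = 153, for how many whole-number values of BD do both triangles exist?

From triangle ABD: 25 < BD < 397.
From triangle CBD: 48 < BD < 354.
Intersection: 48 < BD < 354, so integers 49 through 353: 305 values.

305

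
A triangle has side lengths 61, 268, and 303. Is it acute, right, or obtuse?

obtuse

Compare the square of the longest side to the sum of squares of the other two: 61² + 268² = 75545 < 91809 = 303².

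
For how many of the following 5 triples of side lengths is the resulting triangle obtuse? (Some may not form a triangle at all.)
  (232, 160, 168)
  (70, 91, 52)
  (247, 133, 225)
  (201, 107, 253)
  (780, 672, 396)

(232,160,168): 160²+168² = 53824 = 232² → right
(70,91,52): 52²+70² = 7604 < 8281 = 91² → obtuse
(247,133,225): 133²+225² = 68314 > 61009 = 247² → acute
(201,107,253): 107²+201² = 51850 < 64009 = 253² → obtuse
(780,672,396): 396²+672² = 608400 = 780² → right
2 of the 5 are obtuse.

2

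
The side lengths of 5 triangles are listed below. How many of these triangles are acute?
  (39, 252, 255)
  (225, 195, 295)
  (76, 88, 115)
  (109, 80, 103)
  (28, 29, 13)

(39,252,255): 39²+252² = 65025 = 255² → right
(225,195,295): 195²+225² = 88650 > 87025 = 295² → acute
(76,88,115): 76²+88² = 13520 > 13225 = 115² → acute
(109,80,103): 80²+103² = 17009 > 11881 = 109² → acute
(28,29,13): 13²+28² = 953 > 841 = 29² → acute
4 of the 5 are acute.

4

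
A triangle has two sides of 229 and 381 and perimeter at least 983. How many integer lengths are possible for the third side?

Triangle inequality: 152 < x < 610. Perimeter ≥ 983 gives x ≥ 983 − 229 − 381 = 373.
So 373 ≤ x < 610; integers 373 through 609: 237 values.

237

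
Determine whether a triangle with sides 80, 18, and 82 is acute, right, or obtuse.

right

Compare the square of the longest side to the sum of squares of the other two: 18² + 80² = 6724 = 82².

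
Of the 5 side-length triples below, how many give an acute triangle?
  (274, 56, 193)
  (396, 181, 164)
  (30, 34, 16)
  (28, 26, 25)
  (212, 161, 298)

1

(274,56,193): 56+193 ≤ 274, not a triangle
(396,181,164): 164+181 ≤ 396, not a triangle
(30,34,16): 16²+30² = 1156 = 34² → right
(28,26,25): 25²+26² = 1301 > 784 = 28² → acute
(212,161,298): 161²+212² = 70865 < 88804 = 298² → obtuse
1 of the 5 is acute.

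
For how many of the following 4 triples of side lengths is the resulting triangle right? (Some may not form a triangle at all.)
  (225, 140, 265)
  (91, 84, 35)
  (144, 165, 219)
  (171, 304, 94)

3

(225,140,265): 140²+225² = 70225 = 265² → right
(91,84,35): 35²+84² = 8281 = 91² → right
(144,165,219): 144²+165² = 47961 = 219² → right
(171,304,94): 94+171 ≤ 304, not a triangle
3 of the 4 are right.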